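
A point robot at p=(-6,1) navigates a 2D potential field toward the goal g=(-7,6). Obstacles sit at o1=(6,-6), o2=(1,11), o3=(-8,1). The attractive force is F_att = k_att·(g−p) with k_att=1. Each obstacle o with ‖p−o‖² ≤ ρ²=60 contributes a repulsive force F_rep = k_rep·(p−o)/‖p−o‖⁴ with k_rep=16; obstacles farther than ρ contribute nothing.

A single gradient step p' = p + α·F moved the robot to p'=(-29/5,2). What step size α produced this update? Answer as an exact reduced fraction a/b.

α = 1/5

F_att = 1·(g−p) = 1·(-1,5) = (-1.0000,5.0000)
o1: d²=193 > ρ²=60 → inactive
o2: d²=149 > ρ²=60 → inactive
o3: d²=4 ≤ ρ²=60; F_rep = 16·(2,0)/4² = (2.0000,0.0000)
F = F_att + ΣF_rep = (1.0000,5.0000)
Δp = p'−p = (0.2000,1.0000); α = Δx/Fx = (1/5) / (1) = 1/5
check: Δy/Fy = (1) / (5) = 1/5 ✓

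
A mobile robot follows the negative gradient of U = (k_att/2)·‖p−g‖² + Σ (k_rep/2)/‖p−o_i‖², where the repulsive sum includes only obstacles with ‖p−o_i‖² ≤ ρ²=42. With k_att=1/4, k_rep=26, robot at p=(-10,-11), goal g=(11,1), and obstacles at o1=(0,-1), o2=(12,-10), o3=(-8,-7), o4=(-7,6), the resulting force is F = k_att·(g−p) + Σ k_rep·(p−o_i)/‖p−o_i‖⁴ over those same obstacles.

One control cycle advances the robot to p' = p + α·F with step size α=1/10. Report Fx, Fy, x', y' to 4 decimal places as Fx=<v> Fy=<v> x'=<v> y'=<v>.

F_att = 1/4·(g−p) = 1/4·(21,12) = (5.2500,3.0000)
o1: d²=200 > ρ²=42 → inactive
o2: d²=485 > ρ²=42 → inactive
o3: d²=20 ≤ ρ²=42; F_rep = 26·(-2,-4)/20² = (-0.1300,-0.2600)
o4: d²=298 > ρ²=42 → inactive
F = F_att + ΣF_rep = (5.1200,2.7400)
p' = p + 1/10·F = (-9.4880,-10.7260)

Fx=5.1200 Fy=2.7400 x'=-9.4880 y'=-10.7260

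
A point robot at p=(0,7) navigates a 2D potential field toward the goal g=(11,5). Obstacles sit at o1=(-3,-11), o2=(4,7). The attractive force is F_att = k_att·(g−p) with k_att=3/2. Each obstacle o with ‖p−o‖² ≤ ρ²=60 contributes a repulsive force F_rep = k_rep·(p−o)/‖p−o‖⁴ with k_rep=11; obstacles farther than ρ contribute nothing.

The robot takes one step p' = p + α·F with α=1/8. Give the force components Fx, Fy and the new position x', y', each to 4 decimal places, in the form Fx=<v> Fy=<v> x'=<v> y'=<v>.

F_att = 3/2·(g−p) = 3/2·(11,-2) = (16.5000,-3.0000)
o1: d²=333 > ρ²=60 → inactive
o2: d²=16 ≤ ρ²=60; F_rep = 11·(-4,0)/16² = (-0.1719,0.0000)
F = F_att + ΣF_rep = (16.3281,-3.0000)
p' = p + 1/8·F = (2.0410,6.6250)

Fx=16.3281 Fy=-3.0000 x'=2.0410 y'=6.6250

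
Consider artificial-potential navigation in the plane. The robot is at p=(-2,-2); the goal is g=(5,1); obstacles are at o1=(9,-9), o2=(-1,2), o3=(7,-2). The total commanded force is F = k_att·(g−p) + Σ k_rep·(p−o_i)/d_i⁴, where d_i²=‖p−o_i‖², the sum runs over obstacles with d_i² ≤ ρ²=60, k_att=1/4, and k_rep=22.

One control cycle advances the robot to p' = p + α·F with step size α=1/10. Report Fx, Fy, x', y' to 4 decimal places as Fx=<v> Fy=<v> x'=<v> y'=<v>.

F_att = 1/4·(g−p) = 1/4·(7,3) = (1.7500,0.7500)
o1: d²=170 > ρ²=60 → inactive
o2: d²=17 ≤ ρ²=60; F_rep = 22·(-1,-4)/17² = (-0.0761,-0.3045)
o3: d²=81 > ρ²=60 → inactive
F = F_att + ΣF_rep = (1.6739,0.4455)
p' = p + 1/10·F = (-1.8326,-1.9554)

Fx=1.6739 Fy=0.4455 x'=-1.8326 y'=-1.9554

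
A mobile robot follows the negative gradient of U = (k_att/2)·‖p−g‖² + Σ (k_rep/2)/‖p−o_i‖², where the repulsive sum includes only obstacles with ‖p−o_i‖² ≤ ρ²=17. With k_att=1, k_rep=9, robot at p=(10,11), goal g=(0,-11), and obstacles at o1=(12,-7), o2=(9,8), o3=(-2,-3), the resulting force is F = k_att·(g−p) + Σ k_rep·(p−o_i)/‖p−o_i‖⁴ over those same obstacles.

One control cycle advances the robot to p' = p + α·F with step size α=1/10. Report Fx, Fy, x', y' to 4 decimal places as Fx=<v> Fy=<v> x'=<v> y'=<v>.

F_att = 1·(g−p) = 1·(-10,-22) = (-10.0000,-22.0000)
o1: d²=328 > ρ²=17 → inactive
o2: d²=10 ≤ ρ²=17; F_rep = 9·(1,3)/10² = (0.0900,0.2700)
o3: d²=340 > ρ²=17 → inactive
F = F_att + ΣF_rep = (-9.9100,-21.7300)
p' = p + 1/10·F = (9.0090,8.8270)

Fx=-9.9100 Fy=-21.7300 x'=9.0090 y'=8.8270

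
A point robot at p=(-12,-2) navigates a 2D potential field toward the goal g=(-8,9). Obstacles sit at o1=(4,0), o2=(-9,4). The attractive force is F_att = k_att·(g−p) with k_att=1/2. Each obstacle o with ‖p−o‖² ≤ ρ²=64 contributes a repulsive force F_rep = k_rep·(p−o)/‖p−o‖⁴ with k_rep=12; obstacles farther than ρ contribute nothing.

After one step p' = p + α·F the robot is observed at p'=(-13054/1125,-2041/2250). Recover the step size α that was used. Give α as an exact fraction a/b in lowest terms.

α = 1/5

F_att = 1/2·(g−p) = 1/2·(4,11) = (2.0000,5.5000)
o1: d²=260 > ρ²=64 → inactive
o2: d²=45 ≤ ρ²=64; F_rep = 12·(-3,-6)/45² = (-0.0178,-0.0356)
F = F_att + ΣF_rep = (1.9822,5.4644)
Δp = p'−p = (0.3964,1.0929); α = Δx/Fx = (446/1125) / (446/225) = 1/5
check: Δy/Fy = (2459/2250) / (2459/450) = 1/5 ✓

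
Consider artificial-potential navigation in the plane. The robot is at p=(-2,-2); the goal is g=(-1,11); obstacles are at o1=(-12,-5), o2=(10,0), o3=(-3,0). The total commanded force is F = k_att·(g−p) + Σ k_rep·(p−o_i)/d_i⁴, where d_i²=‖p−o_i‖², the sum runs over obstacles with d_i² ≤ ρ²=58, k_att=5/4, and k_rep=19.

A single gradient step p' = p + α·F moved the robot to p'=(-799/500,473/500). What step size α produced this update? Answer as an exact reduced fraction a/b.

α = 1/5

F_att = 5/4·(g−p) = 5/4·(1,13) = (1.2500,16.2500)
o1: d²=109 > ρ²=58 → inactive
o2: d²=148 > ρ²=58 → inactive
o3: d²=5 ≤ ρ²=58; F_rep = 19·(1,-2)/5² = (0.7600,-1.5200)
F = F_att + ΣF_rep = (2.0100,14.7300)
Δp = p'−p = (0.4020,2.9460); α = Δx/Fx = (201/500) / (201/100) = 1/5
check: Δy/Fy = (1473/500) / (1473/100) = 1/5 ✓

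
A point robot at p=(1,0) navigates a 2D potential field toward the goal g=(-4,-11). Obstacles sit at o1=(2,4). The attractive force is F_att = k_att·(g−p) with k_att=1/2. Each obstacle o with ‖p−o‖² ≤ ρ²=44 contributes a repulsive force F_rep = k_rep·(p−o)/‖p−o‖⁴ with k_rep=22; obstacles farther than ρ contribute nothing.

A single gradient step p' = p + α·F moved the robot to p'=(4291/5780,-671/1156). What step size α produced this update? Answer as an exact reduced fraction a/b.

α = 1/10

F_att = 1/2·(g−p) = 1/2·(-5,-11) = (-2.5000,-5.5000)
o1: d²=17 ≤ ρ²=44; F_rep = 22·(-1,-4)/17² = (-0.0761,-0.3045)
F = F_att + ΣF_rep = (-2.5761,-5.8045)
Δp = p'−p = (-0.2576,-0.5804); α = Δx/Fx = (-1489/5780) / (-1489/578) = 1/10
check: Δy/Fy = (-671/1156) / (-3355/578) = 1/10 ✓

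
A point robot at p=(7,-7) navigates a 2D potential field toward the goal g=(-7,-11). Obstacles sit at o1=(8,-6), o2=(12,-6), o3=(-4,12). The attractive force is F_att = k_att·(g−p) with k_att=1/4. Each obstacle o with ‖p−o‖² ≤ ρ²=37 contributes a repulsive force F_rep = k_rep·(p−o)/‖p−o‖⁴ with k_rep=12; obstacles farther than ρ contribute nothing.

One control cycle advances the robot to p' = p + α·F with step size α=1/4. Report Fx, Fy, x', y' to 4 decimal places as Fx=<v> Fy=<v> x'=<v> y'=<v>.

F_att = 1/4·(g−p) = 1/4·(-14,-4) = (-3.5000,-1.0000)
o1: d²=2 ≤ ρ²=37; F_rep = 12·(-1,-1)/2² = (-3.0000,-3.0000)
o2: d²=26 ≤ ρ²=37; F_rep = 12·(-5,-1)/26² = (-0.0888,-0.0178)
o3: d²=482 > ρ²=37 → inactive
F = F_att + ΣF_rep = (-6.5888,-4.0178)
p' = p + 1/4·F = (5.3528,-8.0044)

Fx=-6.5888 Fy=-4.0178 x'=5.3528 y'=-8.0044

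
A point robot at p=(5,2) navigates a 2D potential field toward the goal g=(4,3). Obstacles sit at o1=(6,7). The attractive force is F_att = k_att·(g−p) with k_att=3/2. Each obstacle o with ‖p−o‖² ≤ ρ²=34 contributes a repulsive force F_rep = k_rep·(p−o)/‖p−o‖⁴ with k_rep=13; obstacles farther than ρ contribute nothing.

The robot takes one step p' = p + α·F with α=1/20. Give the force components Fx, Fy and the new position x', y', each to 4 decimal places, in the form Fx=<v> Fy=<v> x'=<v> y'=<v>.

Fx=-1.5192 Fy=1.4038 x'=4.9240 y'=2.0702

F_att = 3/2·(g−p) = 3/2·(-1,1) = (-1.5000,1.5000)
o1: d²=26 ≤ ρ²=34; F_rep = 13·(-1,-5)/26² = (-0.0192,-0.0962)
F = F_att + ΣF_rep = (-1.5192,1.4038)
p' = p + 1/20·F = (4.9240,2.0702)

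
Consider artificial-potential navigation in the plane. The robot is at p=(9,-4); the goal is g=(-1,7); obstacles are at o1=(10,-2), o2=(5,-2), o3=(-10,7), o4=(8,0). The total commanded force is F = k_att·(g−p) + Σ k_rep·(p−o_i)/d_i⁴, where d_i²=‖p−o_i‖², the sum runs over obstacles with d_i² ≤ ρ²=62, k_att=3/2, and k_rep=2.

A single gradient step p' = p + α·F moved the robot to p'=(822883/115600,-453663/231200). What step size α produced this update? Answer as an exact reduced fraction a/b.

F_att = 3/2·(g−p) = 3/2·(-10,11) = (-15.0000,16.5000)
o1: d²=5 ≤ ρ²=62; F_rep = 2·(-1,-2)/5² = (-0.0800,-0.1600)
o2: d²=20 ≤ ρ²=62; F_rep = 2·(4,-2)/20² = (0.0200,-0.0100)
o3: d²=482 > ρ²=62 → inactive
o4: d²=17 ≤ ρ²=62; F_rep = 2·(1,-4)/17² = (0.0069,-0.0277)
F = F_att + ΣF_rep = (-15.0531,16.3023)
Δp = p'−p = (-1.8816,2.0378); α = Δx/Fx = (-217517/115600) / (-217517/14450) = 1/8
check: Δy/Fy = (471137/231200) / (471137/28900) = 1/8 ✓

α = 1/8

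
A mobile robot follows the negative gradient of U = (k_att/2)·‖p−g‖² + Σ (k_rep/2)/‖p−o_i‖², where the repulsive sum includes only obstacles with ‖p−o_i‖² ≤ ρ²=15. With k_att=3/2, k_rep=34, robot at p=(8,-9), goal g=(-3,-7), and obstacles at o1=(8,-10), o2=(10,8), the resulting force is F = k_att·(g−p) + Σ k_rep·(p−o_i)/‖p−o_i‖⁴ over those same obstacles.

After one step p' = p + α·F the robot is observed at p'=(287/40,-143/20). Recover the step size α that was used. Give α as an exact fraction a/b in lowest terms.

α = 1/20

F_att = 3/2·(g−p) = 3/2·(-11,2) = (-16.5000,3.0000)
o1: d²=1 ≤ ρ²=15; F_rep = 34·(0,1)/1² = (0.0000,34.0000)
o2: d²=293 > ρ²=15 → inactive
F = F_att + ΣF_rep = (-16.5000,37.0000)
Δp = p'−p = (-0.8250,1.8500); α = Δx/Fx = (-33/40) / (-33/2) = 1/20
check: Δy/Fy = (37/20) / (37) = 1/20 ✓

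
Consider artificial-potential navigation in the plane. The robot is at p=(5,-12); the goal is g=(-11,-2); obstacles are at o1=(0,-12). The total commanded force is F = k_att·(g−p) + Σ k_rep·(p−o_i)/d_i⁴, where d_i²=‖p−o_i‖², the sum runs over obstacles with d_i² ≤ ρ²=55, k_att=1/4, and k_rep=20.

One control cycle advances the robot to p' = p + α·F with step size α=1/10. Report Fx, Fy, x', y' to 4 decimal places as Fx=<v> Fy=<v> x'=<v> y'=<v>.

F_att = 1/4·(g−p) = 1/4·(-16,10) = (-4.0000,2.5000)
o1: d²=25 ≤ ρ²=55; F_rep = 20·(5,0)/25² = (0.1600,0.0000)
F = F_att + ΣF_rep = (-3.8400,2.5000)
p' = p + 1/10·F = (4.6160,-11.7500)

Fx=-3.8400 Fy=2.5000 x'=4.6160 y'=-11.7500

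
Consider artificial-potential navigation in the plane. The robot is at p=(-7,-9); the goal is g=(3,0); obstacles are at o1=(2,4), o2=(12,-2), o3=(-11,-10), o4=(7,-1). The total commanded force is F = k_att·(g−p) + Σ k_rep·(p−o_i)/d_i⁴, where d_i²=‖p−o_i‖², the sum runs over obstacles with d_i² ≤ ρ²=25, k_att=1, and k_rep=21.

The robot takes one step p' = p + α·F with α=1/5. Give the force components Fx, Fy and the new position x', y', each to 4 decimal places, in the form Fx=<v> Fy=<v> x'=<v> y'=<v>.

F_att = 1·(g−p) = 1·(10,9) = (10.0000,9.0000)
o1: d²=250 > ρ²=25 → inactive
o2: d²=410 > ρ²=25 → inactive
o3: d²=17 ≤ ρ²=25; F_rep = 21·(4,1)/17² = (0.2907,0.0727)
o4: d²=260 > ρ²=25 → inactive
F = F_att + ΣF_rep = (10.2907,9.0727)
p' = p + 1/5·F = (-4.9419,-7.1855)

Fx=10.2907 Fy=9.0727 x'=-4.9419 y'=-7.1855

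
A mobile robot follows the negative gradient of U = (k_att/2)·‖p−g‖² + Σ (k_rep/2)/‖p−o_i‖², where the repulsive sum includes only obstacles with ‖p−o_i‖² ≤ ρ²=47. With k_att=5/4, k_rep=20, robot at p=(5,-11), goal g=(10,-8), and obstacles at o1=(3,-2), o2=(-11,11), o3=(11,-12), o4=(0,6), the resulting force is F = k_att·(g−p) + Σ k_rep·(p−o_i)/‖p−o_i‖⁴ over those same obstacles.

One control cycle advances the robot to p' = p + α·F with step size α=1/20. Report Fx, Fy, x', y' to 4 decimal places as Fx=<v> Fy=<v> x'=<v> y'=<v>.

Fx=6.1623 Fy=3.7646 x'=5.3081 y'=-10.8118

F_att = 5/4·(g−p) = 5/4·(5,3) = (6.2500,3.7500)
o1: d²=85 > ρ²=47 → inactive
o2: d²=740 > ρ²=47 → inactive
o3: d²=37 ≤ ρ²=47; F_rep = 20·(-6,1)/37² = (-0.0877,0.0146)
o4: d²=314 > ρ²=47 → inactive
F = F_att + ΣF_rep = (6.1623,3.7646)
p' = p + 1/20·F = (5.3081,-10.8118)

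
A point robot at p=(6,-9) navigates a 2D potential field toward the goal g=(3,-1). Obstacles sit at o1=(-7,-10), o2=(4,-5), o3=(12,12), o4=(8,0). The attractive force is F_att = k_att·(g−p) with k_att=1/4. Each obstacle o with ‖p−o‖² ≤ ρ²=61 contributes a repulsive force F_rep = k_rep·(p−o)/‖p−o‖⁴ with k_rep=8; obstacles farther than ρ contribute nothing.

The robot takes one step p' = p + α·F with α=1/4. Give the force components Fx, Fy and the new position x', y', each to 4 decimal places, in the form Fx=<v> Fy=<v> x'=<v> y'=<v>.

Fx=-0.7100 Fy=1.9200 x'=5.8225 y'=-8.5200

F_att = 1/4·(g−p) = 1/4·(-3,8) = (-0.7500,2.0000)
o1: d²=170 > ρ²=61 → inactive
o2: d²=20 ≤ ρ²=61; F_rep = 8·(2,-4)/20² = (0.0400,-0.0800)
o3: d²=477 > ρ²=61 → inactive
o4: d²=85 > ρ²=61 → inactive
F = F_att + ΣF_rep = (-0.7100,1.9200)
p' = p + 1/4·F = (5.8225,-8.5200)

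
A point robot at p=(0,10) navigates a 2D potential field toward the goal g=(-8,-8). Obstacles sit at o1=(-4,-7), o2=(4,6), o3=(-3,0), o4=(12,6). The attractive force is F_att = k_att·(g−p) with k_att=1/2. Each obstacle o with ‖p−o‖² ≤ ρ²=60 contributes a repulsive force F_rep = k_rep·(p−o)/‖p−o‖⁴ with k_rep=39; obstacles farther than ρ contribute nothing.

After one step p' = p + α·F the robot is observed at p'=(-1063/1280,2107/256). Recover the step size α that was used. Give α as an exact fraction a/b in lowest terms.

α = 1/5

F_att = 1/2·(g−p) = 1/2·(-8,-18) = (-4.0000,-9.0000)
o1: d²=305 > ρ²=60 → inactive
o2: d²=32 ≤ ρ²=60; F_rep = 39·(-4,4)/32² = (-0.1523,0.1523)
o3: d²=109 > ρ²=60 → inactive
o4: d²=160 > ρ²=60 → inactive
F = F_att + ΣF_rep = (-4.1523,-8.8477)
Δp = p'−p = (-0.8305,-1.7695); α = Δx/Fx = (-1063/1280) / (-1063/256) = 1/5
check: Δy/Fy = (-453/256) / (-2265/256) = 1/5 ✓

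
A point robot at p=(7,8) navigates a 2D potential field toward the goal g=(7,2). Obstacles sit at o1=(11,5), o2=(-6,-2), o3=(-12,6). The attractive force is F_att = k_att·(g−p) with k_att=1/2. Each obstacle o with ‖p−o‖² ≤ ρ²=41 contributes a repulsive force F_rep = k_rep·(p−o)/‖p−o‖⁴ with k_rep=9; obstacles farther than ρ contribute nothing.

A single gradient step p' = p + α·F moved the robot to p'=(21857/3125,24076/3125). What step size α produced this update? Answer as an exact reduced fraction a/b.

F_att = 1/2·(g−p) = 1/2·(0,-6) = (0.0000,-3.0000)
o1: d²=25 ≤ ρ²=41; F_rep = 9·(-4,3)/25² = (-0.0576,0.0432)
o2: d²=269 > ρ²=41 → inactive
o3: d²=365 > ρ²=41 → inactive
F = F_att + ΣF_rep = (-0.0576,-2.9568)
Δp = p'−p = (-0.0058,-0.2957); α = Δx/Fx = (-18/3125) / (-36/625) = 1/10
check: Δy/Fy = (-924/3125) / (-1848/625) = 1/10 ✓

α = 1/10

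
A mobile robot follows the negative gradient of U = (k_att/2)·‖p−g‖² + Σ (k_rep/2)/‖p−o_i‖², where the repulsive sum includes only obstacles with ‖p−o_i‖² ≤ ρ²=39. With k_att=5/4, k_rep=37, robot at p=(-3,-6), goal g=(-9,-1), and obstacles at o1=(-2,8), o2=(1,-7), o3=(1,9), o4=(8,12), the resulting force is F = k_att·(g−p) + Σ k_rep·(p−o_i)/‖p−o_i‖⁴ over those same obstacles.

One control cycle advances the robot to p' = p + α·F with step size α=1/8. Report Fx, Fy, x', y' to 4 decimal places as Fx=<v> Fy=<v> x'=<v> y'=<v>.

Fx=-8.0121 Fy=6.3780 x'=-4.0015 y'=-5.2027

F_att = 5/4·(g−p) = 5/4·(-6,5) = (-7.5000,6.2500)
o1: d²=197 > ρ²=39 → inactive
o2: d²=17 ≤ ρ²=39; F_rep = 37·(-4,1)/17² = (-0.5121,0.1280)
o3: d²=241 > ρ²=39 → inactive
o4: d²=445 > ρ²=39 → inactive
F = F_att + ΣF_rep = (-8.0121,6.3780)
p' = p + 1/8·F = (-4.0015,-5.2027)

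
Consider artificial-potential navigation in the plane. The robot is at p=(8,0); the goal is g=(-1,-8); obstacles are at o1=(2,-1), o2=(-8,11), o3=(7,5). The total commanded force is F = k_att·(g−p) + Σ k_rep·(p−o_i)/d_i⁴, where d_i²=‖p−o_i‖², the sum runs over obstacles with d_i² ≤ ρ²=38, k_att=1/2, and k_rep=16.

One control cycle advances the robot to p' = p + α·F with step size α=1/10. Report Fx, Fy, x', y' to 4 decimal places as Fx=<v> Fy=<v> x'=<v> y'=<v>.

Fx=-4.4062 Fy=-4.1067 x'=7.5594 y'=-0.4107

F_att = 1/2·(g−p) = 1/2·(-9,-8) = (-4.5000,-4.0000)
o1: d²=37 ≤ ρ²=38; F_rep = 16·(6,1)/37² = (0.0701,0.0117)
o2: d²=377 > ρ²=38 → inactive
o3: d²=26 ≤ ρ²=38; F_rep = 16·(1,-5)/26² = (0.0237,-0.1183)
F = F_att + ΣF_rep = (-4.4062,-4.1067)
p' = p + 1/10·F = (7.5594,-0.4107)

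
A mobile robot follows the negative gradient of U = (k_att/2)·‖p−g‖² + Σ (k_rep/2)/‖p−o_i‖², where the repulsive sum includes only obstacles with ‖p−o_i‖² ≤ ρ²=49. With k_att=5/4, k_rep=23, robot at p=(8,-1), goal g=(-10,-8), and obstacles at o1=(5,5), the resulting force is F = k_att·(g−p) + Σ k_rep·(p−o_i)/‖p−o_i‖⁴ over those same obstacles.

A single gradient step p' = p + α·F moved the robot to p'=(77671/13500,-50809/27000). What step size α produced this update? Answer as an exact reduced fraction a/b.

F_att = 5/4·(g−p) = 5/4·(-18,-7) = (-22.5000,-8.7500)
o1: d²=45 ≤ ρ²=49; F_rep = 23·(3,-6)/45² = (0.0341,-0.0681)
F = F_att + ΣF_rep = (-22.4659,-8.8181)
Δp = p'−p = (-2.2466,-0.8818); α = Δx/Fx = (-30329/13500) / (-30329/1350) = 1/10
check: Δy/Fy = (-23809/27000) / (-23809/2700) = 1/10 ✓

α = 1/10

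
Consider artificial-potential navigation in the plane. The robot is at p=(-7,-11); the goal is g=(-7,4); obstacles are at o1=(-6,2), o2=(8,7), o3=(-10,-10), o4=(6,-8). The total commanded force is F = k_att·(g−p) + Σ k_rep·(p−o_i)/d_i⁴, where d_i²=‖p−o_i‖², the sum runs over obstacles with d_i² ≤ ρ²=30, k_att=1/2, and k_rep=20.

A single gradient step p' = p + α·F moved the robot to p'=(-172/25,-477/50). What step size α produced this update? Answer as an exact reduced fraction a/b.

F_att = 1/2·(g−p) = 1/2·(0,15) = (0.0000,7.5000)
o1: d²=170 > ρ²=30 → inactive
o2: d²=549 > ρ²=30 → inactive
o3: d²=10 ≤ ρ²=30; F_rep = 20·(3,-1)/10² = (0.6000,-0.2000)
o4: d²=178 > ρ²=30 → inactive
F = F_att + ΣF_rep = (0.6000,7.3000)
Δp = p'−p = (0.1200,1.4600); α = Δx/Fx = (3/25) / (3/5) = 1/5
check: Δy/Fy = (73/50) / (73/10) = 1/5 ✓

α = 1/5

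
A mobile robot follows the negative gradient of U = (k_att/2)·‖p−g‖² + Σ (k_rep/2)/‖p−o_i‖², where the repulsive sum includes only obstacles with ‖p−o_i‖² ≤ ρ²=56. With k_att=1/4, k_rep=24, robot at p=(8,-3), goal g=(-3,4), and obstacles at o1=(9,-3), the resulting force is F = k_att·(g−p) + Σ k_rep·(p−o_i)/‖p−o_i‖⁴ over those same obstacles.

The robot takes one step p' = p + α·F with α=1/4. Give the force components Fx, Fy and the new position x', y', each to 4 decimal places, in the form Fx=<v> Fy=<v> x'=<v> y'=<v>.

F_att = 1/4·(g−p) = 1/4·(-11,7) = (-2.7500,1.7500)
o1: d²=1 ≤ ρ²=56; F_rep = 24·(-1,0)/1² = (-24.0000,0.0000)
F = F_att + ΣF_rep = (-26.7500,1.7500)
p' = p + 1/4·F = (1.3125,-2.5625)

Fx=-26.7500 Fy=1.7500 x'=1.3125 y'=-2.5625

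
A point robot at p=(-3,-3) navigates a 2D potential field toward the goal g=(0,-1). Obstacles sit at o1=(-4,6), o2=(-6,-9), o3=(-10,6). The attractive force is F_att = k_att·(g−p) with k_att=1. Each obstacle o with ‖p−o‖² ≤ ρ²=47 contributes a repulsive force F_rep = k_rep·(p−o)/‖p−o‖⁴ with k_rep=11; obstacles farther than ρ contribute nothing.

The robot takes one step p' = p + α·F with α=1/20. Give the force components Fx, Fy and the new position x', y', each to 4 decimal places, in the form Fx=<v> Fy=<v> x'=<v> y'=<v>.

F_att = 1·(g−p) = 1·(3,2) = (3.0000,2.0000)
o1: d²=82 > ρ²=47 → inactive
o2: d²=45 ≤ ρ²=47; F_rep = 11·(3,6)/45² = (0.0163,0.0326)
o3: d²=130 > ρ²=47 → inactive
F = F_att + ΣF_rep = (3.0163,2.0326)
p' = p + 1/20·F = (-2.8492,-2.8984)

Fx=3.0163 Fy=2.0326 x'=-2.8492 y'=-2.8984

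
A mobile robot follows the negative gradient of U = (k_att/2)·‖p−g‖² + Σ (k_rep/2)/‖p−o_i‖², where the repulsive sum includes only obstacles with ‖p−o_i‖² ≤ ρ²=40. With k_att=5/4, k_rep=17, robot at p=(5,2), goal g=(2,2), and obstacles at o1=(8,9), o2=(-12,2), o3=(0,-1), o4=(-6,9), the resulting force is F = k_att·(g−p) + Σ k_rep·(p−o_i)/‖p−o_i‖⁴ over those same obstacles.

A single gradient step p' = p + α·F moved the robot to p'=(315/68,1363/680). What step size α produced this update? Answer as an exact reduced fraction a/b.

F_att = 5/4·(g−p) = 5/4·(-3,0) = (-3.7500,0.0000)
o1: d²=58 > ρ²=40 → inactive
o2: d²=289 > ρ²=40 → inactive
o3: d²=34 ≤ ρ²=40; F_rep = 17·(5,3)/34² = (0.0735,0.0441)
o4: d²=170 > ρ²=40 → inactive
F = F_att + ΣF_rep = (-3.6765,0.0441)
Δp = p'−p = (-0.3676,0.0044); α = Δx/Fx = (-25/68) / (-125/34) = 1/10
check: Δy/Fy = (3/680) / (3/68) = 1/10 ✓

α = 1/10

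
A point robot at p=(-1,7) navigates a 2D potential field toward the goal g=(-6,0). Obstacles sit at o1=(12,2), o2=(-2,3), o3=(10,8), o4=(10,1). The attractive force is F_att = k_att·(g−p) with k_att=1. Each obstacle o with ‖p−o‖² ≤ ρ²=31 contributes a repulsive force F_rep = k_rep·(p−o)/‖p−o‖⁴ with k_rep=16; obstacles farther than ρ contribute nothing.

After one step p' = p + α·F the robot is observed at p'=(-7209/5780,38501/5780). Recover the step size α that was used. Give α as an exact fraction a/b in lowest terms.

F_att = 1·(g−p) = 1·(-5,-7) = (-5.0000,-7.0000)
o1: d²=194 > ρ²=31 → inactive
o2: d²=17 ≤ ρ²=31; F_rep = 16·(1,4)/17² = (0.0554,0.2215)
o3: d²=122 > ρ²=31 → inactive
o4: d²=157 > ρ²=31 → inactive
F = F_att + ΣF_rep = (-4.9446,-6.7785)
Δp = p'−p = (-0.2472,-0.3389); α = Δx/Fx = (-1429/5780) / (-1429/289) = 1/20
check: Δy/Fy = (-1959/5780) / (-1959/289) = 1/20 ✓

α = 1/20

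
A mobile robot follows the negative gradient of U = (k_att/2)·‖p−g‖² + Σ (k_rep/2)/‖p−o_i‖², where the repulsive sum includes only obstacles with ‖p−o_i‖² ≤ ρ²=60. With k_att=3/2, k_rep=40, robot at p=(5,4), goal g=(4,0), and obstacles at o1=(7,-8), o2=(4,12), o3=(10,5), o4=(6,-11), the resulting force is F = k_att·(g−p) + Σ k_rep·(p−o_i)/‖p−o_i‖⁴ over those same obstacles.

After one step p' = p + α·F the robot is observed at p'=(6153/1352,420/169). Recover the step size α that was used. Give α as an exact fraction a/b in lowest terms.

α = 1/4

F_att = 3/2·(g−p) = 3/2·(-1,-4) = (-1.5000,-6.0000)
o1: d²=148 > ρ²=60 → inactive
o2: d²=65 > ρ²=60 → inactive
o3: d²=26 ≤ ρ²=60; F_rep = 40·(-5,-1)/26² = (-0.2959,-0.0592)
o4: d²=226 > ρ²=60 → inactive
F = F_att + ΣF_rep = (-1.7959,-6.0592)
Δp = p'−p = (-0.4490,-1.5148); α = Δx/Fx = (-607/1352) / (-607/338) = 1/4
check: Δy/Fy = (-256/169) / (-1024/169) = 1/4 ✓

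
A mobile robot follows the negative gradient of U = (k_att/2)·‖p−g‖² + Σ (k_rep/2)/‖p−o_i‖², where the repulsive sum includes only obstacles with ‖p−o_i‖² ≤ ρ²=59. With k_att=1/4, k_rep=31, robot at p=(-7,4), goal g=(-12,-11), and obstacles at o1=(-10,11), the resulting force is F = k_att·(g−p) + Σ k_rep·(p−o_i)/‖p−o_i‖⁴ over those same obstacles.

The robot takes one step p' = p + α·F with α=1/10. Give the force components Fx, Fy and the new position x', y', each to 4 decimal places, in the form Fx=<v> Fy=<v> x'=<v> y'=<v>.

Fx=-1.2224 Fy=-3.8145 x'=-7.1222 y'=3.6185

F_att = 1/4·(g−p) = 1/4·(-5,-15) = (-1.2500,-3.7500)
o1: d²=58 ≤ ρ²=59; F_rep = 31·(3,-7)/58² = (0.0276,-0.0645)
F = F_att + ΣF_rep = (-1.2224,-3.8145)
p' = p + 1/10·F = (-7.1222,3.6185)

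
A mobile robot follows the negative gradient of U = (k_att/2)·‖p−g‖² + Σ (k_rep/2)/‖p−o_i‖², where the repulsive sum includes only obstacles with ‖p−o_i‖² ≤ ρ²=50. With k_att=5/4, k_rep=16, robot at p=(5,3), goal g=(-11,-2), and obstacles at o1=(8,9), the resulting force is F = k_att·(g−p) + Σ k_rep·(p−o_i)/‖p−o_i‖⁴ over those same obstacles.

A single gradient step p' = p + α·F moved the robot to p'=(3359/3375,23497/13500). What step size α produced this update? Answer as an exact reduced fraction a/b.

α = 1/5

F_att = 5/4·(g−p) = 5/4·(-16,-5) = (-20.0000,-6.2500)
o1: d²=45 ≤ ρ²=50; F_rep = 16·(-3,-6)/45² = (-0.0237,-0.0474)
F = F_att + ΣF_rep = (-20.0237,-6.2974)
Δp = p'−p = (-4.0047,-1.2595); α = Δx/Fx = (-13516/3375) / (-13516/675) = 1/5
check: Δy/Fy = (-17003/13500) / (-17003/2700) = 1/5 ✓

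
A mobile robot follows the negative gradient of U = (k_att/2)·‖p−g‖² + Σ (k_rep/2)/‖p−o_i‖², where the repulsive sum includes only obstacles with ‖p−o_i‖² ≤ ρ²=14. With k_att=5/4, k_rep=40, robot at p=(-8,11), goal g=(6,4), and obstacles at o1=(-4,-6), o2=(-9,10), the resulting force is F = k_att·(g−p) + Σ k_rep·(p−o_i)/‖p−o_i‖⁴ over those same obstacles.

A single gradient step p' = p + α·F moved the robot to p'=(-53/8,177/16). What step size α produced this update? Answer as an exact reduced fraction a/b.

α = 1/20

F_att = 5/4·(g−p) = 5/4·(14,-7) = (17.5000,-8.7500)
o1: d²=305 > ρ²=14 → inactive
o2: d²=2 ≤ ρ²=14; F_rep = 40·(1,1)/2² = (10.0000,10.0000)
F = F_att + ΣF_rep = (27.5000,1.2500)
Δp = p'−p = (1.3750,0.0625); α = Δx/Fx = (11/8) / (55/2) = 1/20
check: Δy/Fy = (1/16) / (5/4) = 1/20 ✓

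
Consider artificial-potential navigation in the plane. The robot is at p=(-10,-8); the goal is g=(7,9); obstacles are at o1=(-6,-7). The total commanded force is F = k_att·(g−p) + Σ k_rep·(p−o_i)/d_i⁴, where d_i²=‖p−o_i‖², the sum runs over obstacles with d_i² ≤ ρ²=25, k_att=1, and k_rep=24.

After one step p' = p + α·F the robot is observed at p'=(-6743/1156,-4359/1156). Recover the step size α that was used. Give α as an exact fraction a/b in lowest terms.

α = 1/4

F_att = 1·(g−p) = 1·(17,17) = (17.0000,17.0000)
o1: d²=17 ≤ ρ²=25; F_rep = 24·(-4,-1)/17² = (-0.3322,-0.0830)
F = F_att + ΣF_rep = (16.6678,16.9170)
Δp = p'−p = (4.1670,4.2292); α = Δx/Fx = (4817/1156) / (4817/289) = 1/4
check: Δy/Fy = (4889/1156) / (4889/289) = 1/4 ✓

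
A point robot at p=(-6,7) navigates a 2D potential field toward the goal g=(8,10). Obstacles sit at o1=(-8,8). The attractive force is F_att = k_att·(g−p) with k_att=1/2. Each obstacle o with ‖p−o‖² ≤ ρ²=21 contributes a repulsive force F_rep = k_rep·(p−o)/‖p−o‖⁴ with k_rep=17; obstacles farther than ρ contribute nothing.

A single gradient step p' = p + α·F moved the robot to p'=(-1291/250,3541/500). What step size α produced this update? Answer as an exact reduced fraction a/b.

α = 1/10

F_att = 1/2·(g−p) = 1/2·(14,3) = (7.0000,1.5000)
o1: d²=5 ≤ ρ²=21; F_rep = 17·(2,-1)/5² = (1.3600,-0.6800)
F = F_att + ΣF_rep = (8.3600,0.8200)
Δp = p'−p = (0.8360,0.0820); α = Δx/Fx = (209/250) / (209/25) = 1/10
check: Δy/Fy = (41/500) / (41/50) = 1/10 ✓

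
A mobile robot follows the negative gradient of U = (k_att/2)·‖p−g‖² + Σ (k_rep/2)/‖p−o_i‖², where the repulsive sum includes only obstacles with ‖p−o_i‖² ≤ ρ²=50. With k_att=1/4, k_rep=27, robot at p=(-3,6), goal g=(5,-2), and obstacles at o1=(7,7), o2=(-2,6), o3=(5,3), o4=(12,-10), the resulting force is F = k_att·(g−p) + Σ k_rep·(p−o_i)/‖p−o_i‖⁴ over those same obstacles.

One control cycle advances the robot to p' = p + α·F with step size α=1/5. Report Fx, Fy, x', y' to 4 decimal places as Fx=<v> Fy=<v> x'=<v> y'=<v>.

F_att = 1/4·(g−p) = 1/4·(8,-8) = (2.0000,-2.0000)
o1: d²=101 > ρ²=50 → inactive
o2: d²=1 ≤ ρ²=50; F_rep = 27·(-1,0)/1² = (-27.0000,0.0000)
o3: d²=73 > ρ²=50 → inactive
o4: d²=481 > ρ²=50 → inactive
F = F_att + ΣF_rep = (-25.0000,-2.0000)
p' = p + 1/5·F = (-8.0000,5.6000)

Fx=-25.0000 Fy=-2.0000 x'=-8.0000 y'=5.6000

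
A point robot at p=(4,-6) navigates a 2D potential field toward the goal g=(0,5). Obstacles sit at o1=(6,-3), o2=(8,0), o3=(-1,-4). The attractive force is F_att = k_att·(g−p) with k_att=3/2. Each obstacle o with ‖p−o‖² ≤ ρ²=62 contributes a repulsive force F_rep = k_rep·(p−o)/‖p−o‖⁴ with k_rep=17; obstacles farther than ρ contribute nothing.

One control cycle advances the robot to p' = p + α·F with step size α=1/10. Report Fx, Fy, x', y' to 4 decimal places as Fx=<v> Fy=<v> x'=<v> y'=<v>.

F_att = 3/2·(g−p) = 3/2·(-4,11) = (-6.0000,16.5000)
o1: d²=13 ≤ ρ²=62; F_rep = 17·(-2,-3)/13² = (-0.2012,-0.3018)
o2: d²=52 ≤ ρ²=62; F_rep = 17·(-4,-6)/52² = (-0.0251,-0.0377)
o3: d²=29 ≤ ρ²=62; F_rep = 17·(5,-2)/29² = (0.1011,-0.0404)
F = F_att + ΣF_rep = (-6.1253,16.1201)
p' = p + 1/10·F = (3.3875,-4.3880)

Fx=-6.1253 Fy=16.1201 x'=3.3875 y'=-4.3880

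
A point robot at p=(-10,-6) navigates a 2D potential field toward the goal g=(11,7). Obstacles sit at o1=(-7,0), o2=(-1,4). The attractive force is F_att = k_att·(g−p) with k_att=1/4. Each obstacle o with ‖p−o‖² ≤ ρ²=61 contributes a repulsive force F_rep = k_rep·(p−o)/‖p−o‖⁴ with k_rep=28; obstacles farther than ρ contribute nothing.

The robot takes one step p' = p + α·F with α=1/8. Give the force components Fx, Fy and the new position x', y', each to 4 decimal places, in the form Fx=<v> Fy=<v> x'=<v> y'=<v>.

Fx=5.2085 Fy=3.1670 x'=-9.3489 y'=-5.6041

F_att = 1/4·(g−p) = 1/4·(21,13) = (5.2500,3.2500)
o1: d²=45 ≤ ρ²=61; F_rep = 28·(-3,-6)/45² = (-0.0415,-0.0830)
o2: d²=181 > ρ²=61 → inactive
F = F_att + ΣF_rep = (5.2085,3.1670)
p' = p + 1/8·F = (-9.3489,-5.6041)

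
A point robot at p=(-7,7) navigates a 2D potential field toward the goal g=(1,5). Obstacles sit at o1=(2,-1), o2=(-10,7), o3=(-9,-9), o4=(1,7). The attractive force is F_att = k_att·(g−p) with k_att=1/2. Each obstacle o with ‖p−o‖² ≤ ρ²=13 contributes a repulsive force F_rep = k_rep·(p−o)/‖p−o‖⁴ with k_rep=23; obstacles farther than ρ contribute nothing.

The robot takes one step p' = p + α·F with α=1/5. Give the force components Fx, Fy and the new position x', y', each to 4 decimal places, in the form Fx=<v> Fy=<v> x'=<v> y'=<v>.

F_att = 1/2·(g−p) = 1/2·(8,-2) = (4.0000,-1.0000)
o1: d²=145 > ρ²=13 → inactive
o2: d²=9 ≤ ρ²=13; F_rep = 23·(3,0)/9² = (0.8519,0.0000)
o3: d²=260 > ρ²=13 → inactive
o4: d²=64 > ρ²=13 → inactive
F = F_att + ΣF_rep = (4.8519,-1.0000)
p' = p + 1/5·F = (-6.0296,6.8000)

Fx=4.8519 Fy=-1.0000 x'=-6.0296 y'=6.8000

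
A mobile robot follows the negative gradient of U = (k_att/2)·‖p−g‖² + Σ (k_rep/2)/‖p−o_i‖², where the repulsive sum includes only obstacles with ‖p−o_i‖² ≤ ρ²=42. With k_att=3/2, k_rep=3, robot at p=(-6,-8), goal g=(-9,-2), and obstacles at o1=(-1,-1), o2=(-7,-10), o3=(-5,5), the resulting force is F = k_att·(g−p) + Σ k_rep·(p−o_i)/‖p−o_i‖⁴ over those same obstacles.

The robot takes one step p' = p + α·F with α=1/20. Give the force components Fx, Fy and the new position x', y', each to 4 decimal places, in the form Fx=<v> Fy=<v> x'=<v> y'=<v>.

F_att = 3/2·(g−p) = 3/2·(-3,6) = (-4.5000,9.0000)
o1: d²=74 > ρ²=42 → inactive
o2: d²=5 ≤ ρ²=42; F_rep = 3·(1,2)/5² = (0.1200,0.2400)
o3: d²=170 > ρ²=42 → inactive
F = F_att + ΣF_rep = (-4.3800,9.2400)
p' = p + 1/20·F = (-6.2190,-7.5380)

Fx=-4.3800 Fy=9.2400 x'=-6.2190 y'=-7.5380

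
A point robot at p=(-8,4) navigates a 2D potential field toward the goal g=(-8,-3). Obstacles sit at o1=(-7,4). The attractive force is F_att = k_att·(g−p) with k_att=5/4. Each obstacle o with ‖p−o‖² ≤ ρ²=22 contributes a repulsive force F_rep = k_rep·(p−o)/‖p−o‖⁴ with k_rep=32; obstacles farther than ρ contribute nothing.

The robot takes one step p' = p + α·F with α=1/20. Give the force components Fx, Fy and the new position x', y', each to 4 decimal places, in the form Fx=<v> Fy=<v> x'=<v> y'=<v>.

Fx=-32.0000 Fy=-8.7500 x'=-9.6000 y'=3.5625

F_att = 5/4·(g−p) = 5/4·(0,-7) = (0.0000,-8.7500)
o1: d²=1 ≤ ρ²=22; F_rep = 32·(-1,0)/1² = (-32.0000,0.0000)
F = F_att + ΣF_rep = (-32.0000,-8.7500)
p' = p + 1/20·F = (-9.6000,3.5625)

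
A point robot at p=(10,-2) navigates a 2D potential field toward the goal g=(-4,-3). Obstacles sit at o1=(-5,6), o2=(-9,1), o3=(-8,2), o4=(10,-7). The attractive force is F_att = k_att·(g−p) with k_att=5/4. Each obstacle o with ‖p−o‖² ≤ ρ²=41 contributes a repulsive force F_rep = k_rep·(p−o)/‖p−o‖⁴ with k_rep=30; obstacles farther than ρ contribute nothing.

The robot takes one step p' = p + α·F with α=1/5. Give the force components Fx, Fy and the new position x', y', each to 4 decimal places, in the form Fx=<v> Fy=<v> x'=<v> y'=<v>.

F_att = 5/4·(g−p) = 5/4·(-14,-1) = (-17.5000,-1.2500)
o1: d²=289 > ρ²=41 → inactive
o2: d²=370 > ρ²=41 → inactive
o3: d²=340 > ρ²=41 → inactive
o4: d²=25 ≤ ρ²=41; F_rep = 30·(0,5)/25² = (0.0000,0.2400)
F = F_att + ΣF_rep = (-17.5000,-1.0100)
p' = p + 1/5·F = (6.5000,-2.2020)

Fx=-17.5000 Fy=-1.0100 x'=6.5000 y'=-2.2020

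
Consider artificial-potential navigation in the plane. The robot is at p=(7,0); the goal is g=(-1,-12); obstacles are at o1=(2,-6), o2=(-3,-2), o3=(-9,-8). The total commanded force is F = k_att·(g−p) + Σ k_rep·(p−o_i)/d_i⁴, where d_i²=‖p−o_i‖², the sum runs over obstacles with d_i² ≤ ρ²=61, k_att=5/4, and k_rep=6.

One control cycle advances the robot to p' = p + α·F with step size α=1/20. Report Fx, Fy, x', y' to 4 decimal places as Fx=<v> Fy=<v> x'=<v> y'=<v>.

Fx=-9.9919 Fy=-14.9903 x'=6.5004 y'=-0.7495

F_att = 5/4·(g−p) = 5/4·(-8,-12) = (-10.0000,-15.0000)
o1: d²=61 ≤ ρ²=61; F_rep = 6·(5,6)/61² = (0.0081,0.0097)
o2: d²=104 > ρ²=61 → inactive
o3: d²=320 > ρ²=61 → inactive
F = F_att + ΣF_rep = (-9.9919,-14.9903)
p' = p + 1/20·F = (6.5004,-0.7495)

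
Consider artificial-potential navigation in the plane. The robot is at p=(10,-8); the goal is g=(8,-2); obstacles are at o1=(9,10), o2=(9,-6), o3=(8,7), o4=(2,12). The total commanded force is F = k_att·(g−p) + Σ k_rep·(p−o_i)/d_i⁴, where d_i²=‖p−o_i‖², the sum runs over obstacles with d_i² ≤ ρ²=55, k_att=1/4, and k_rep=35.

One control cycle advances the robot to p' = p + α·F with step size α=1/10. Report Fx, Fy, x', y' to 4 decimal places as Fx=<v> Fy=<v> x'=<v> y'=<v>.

Fx=0.9000 Fy=-1.3000 x'=10.0900 y'=-8.1300

F_att = 1/4·(g−p) = 1/4·(-2,6) = (-0.5000,1.5000)
o1: d²=325 > ρ²=55 → inactive
o2: d²=5 ≤ ρ²=55; F_rep = 35·(1,-2)/5² = (1.4000,-2.8000)
o3: d²=229 > ρ²=55 → inactive
o4: d²=464 > ρ²=55 → inactive
F = F_att + ΣF_rep = (0.9000,-1.3000)
p' = p + 1/10·F = (10.0900,-8.1300)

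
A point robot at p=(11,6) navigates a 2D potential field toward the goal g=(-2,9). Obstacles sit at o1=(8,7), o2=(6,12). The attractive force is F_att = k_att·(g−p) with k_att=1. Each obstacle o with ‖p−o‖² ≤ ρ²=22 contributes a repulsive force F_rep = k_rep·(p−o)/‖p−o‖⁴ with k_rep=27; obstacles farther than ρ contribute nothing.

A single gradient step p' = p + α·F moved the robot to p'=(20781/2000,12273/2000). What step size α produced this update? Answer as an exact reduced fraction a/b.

α = 1/20

F_att = 1·(g−p) = 1·(-13,3) = (-13.0000,3.0000)
o1: d²=10 ≤ ρ²=22; F_rep = 27·(3,-1)/10² = (0.8100,-0.2700)
o2: d²=61 > ρ²=22 → inactive
F = F_att + ΣF_rep = (-12.1900,2.7300)
Δp = p'−p = (-0.6095,0.1365); α = Δx/Fx = (-1219/2000) / (-1219/100) = 1/20
check: Δy/Fy = (273/2000) / (273/100) = 1/20 ✓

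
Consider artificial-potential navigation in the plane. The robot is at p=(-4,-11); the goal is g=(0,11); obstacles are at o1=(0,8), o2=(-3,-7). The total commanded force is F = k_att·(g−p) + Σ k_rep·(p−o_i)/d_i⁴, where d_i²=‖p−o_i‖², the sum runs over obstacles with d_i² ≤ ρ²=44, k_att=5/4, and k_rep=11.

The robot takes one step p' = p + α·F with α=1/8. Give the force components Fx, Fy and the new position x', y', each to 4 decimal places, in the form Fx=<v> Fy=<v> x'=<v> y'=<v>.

F_att = 5/4·(g−p) = 5/4·(4,22) = (5.0000,27.5000)
o1: d²=377 > ρ²=44 → inactive
o2: d²=17 ≤ ρ²=44; F_rep = 11·(-1,-4)/17² = (-0.0381,-0.1522)
F = F_att + ΣF_rep = (4.9619,27.3478)
p' = p + 1/8·F = (-3.3798,-7.5815)

Fx=4.9619 Fy=27.3478 x'=-3.3798 y'=-7.5815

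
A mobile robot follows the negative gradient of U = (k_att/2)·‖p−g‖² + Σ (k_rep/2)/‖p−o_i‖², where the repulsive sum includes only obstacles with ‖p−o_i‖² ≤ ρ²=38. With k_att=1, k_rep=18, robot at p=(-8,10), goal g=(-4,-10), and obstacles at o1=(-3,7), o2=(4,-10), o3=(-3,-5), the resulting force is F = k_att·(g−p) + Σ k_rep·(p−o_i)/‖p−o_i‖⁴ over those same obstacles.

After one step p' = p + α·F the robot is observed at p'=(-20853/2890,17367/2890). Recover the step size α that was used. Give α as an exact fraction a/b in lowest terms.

F_att = 1·(g−p) = 1·(4,-20) = (4.0000,-20.0000)
o1: d²=34 ≤ ρ²=38; F_rep = 18·(-5,3)/34² = (-0.0779,0.0467)
o2: d²=544 > ρ²=38 → inactive
o3: d²=250 > ρ²=38 → inactive
F = F_att + ΣF_rep = (3.9221,-19.9533)
Δp = p'−p = (0.7844,-3.9907); α = Δx/Fx = (2267/2890) / (2267/578) = 1/5
check: Δy/Fy = (-11533/2890) / (-11533/578) = 1/5 ✓

α = 1/5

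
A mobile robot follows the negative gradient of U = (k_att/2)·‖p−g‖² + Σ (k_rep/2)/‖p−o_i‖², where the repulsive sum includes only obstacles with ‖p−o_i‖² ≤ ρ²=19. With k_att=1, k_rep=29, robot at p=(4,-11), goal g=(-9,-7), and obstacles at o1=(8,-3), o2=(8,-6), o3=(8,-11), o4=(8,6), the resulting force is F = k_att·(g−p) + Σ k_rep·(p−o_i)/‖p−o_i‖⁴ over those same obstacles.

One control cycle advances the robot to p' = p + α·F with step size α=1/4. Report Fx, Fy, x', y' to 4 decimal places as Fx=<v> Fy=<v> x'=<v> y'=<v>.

F_att = 1·(g−p) = 1·(-13,4) = (-13.0000,4.0000)
o1: d²=80 > ρ²=19 → inactive
o2: d²=41 > ρ²=19 → inactive
o3: d²=16 ≤ ρ²=19; F_rep = 29·(-4,0)/16² = (-0.4531,0.0000)
o4: d²=305 > ρ²=19 → inactive
F = F_att + ΣF_rep = (-13.4531,4.0000)
p' = p + 1/4·F = (0.6367,-10.0000)

Fx=-13.4531 Fy=4.0000 x'=0.6367 y'=-10.0000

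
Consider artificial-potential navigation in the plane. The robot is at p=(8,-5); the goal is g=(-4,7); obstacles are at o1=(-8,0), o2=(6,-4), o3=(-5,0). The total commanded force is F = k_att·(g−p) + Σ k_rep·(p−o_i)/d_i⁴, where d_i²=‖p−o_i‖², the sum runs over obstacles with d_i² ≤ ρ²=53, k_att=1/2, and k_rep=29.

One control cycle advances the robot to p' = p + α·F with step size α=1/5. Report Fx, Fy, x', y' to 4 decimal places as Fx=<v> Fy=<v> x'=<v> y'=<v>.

Fx=-3.6800 Fy=4.8400 x'=7.2640 y'=-4.0320

F_att = 1/2·(g−p) = 1/2·(-12,12) = (-6.0000,6.0000)
o1: d²=281 > ρ²=53 → inactive
o2: d²=5 ≤ ρ²=53; F_rep = 29·(2,-1)/5² = (2.3200,-1.1600)
o3: d²=194 > ρ²=53 → inactive
F = F_att + ΣF_rep = (-3.6800,4.8400)
p' = p + 1/5·F = (7.2640,-4.0320)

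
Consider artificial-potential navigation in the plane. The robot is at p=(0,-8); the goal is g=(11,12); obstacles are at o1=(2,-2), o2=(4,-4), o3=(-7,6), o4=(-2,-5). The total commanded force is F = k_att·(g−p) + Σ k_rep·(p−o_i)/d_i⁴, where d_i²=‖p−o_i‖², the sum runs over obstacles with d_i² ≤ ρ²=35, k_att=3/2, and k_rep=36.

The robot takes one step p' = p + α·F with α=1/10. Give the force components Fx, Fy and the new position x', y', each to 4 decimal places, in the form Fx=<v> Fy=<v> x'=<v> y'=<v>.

F_att = 3/2·(g−p) = 3/2·(11,20) = (16.5000,30.0000)
o1: d²=40 > ρ²=35 → inactive
o2: d²=32 ≤ ρ²=35; F_rep = 36·(-4,-4)/32² = (-0.1406,-0.1406)
o3: d²=245 > ρ²=35 → inactive
o4: d²=13 ≤ ρ²=35; F_rep = 36·(2,-3)/13² = (0.4260,-0.6391)
F = F_att + ΣF_rep = (16.7854,29.2203)
p' = p + 1/10·F = (1.6785,-5.0780)

Fx=16.7854 Fy=29.2203 x'=1.6785 y'=-5.0780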